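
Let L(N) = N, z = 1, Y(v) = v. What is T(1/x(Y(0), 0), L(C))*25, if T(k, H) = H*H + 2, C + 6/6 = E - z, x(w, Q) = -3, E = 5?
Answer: 275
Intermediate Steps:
C = 3 (C = -1 + (5 - 1*1) = -1 + (5 - 1) = -1 + 4 = 3)
T(k, H) = 2 + H**2 (T(k, H) = H**2 + 2 = 2 + H**2)
T(1/x(Y(0), 0), L(C))*25 = (2 + 3**2)*25 = (2 + 9)*25 = 11*25 = 275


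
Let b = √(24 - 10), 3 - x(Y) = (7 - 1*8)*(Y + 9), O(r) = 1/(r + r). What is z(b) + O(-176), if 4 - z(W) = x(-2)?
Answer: -2113/352 ≈ -6.0028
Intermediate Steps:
O(r) = 1/(2*r)
x(Y) = 12 + Y (x(Y) = 3 - (7 - 1*8)*(Y + 9) = 3 - (7 - 8)*(9 + Y) = 3 - (-1)*(9 + Y) = 3 - (-9 - Y) = 3 + (9 + Y) = 12 + Y)
b = √14 ≈ 3.7417
z(W) = -6 (z(W) = 4 - (12 - 2) = 4 - 1*10 = 4 - 10 = -6)
z(b) + O(-176) = -6 + (½)/(-176) = -6 + (½)*(-1/176) = -6 - 1/352 = -2113/352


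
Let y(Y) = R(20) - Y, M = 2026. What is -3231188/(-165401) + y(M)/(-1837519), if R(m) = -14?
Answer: 5937706760612/303927480119 ≈ 19.537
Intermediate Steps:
y(Y) = -14 - Y
-3231188/(-165401) + y(M)/(-1837519) = -3231188/(-165401) + (-14 - 1*2026)/(-1837519) = -3231188*(-1/165401) + (-14 - 2026)*(-1/1837519) = 3231188/165401 - 2040*(-1/1837519) = 3231188/165401 + 2040/1837519 = 5937706760612/303927480119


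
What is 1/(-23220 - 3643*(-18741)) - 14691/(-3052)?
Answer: 7396029447805/1536497302116 ≈ 4.8136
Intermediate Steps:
1/(-23220 - 3643*(-18741)) - 14691/(-3052) = -1/18741/(-26863) - 14691*(-1/3052) = -1/26863*(-1/18741) + 14691/3052 = 1/503439483 + 14691/3052 = 7396029447805/1536497302116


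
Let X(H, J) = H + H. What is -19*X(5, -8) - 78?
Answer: -268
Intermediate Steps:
X(H, J) = 2*H
-19*X(5, -8) - 78 = -38*5 - 78 = -19*10 - 78 = -190 - 78 = -268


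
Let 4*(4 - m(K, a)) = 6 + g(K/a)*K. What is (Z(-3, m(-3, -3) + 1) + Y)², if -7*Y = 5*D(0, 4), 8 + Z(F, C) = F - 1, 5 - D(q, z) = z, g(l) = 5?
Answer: 7921/49 ≈ 161.65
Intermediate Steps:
m(K, a) = 5/2 - 5*K/4 (m(K, a) = 4 - (6 + 5*K)/4 = 4 + (-3/2 - 5*K/4) = 5/2 - 5*K/4)
D(q, z) = 5 - z
Z(F, C) = -9 + F (Z(F, C) = -8 + (F - 1) = -8 + (-1 + F) = -9 + F)
Y = -5/7 (Y = -5*(5 - 1*4)/7 = -5*(5 - 4)/7 = -5/7 ≈ -0.71429)
(Z(-3, m(-3, -3) + 1) + Y)² = ((-9 - 3) - 5/7)² = (-12 - 5/7)² = (-89/7)² = 7921/49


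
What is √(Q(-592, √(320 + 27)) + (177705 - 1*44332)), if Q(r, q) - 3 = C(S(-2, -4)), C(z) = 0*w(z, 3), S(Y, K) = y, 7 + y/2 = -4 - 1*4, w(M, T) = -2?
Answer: 16*√521 ≈ 365.21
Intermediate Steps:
y = -30 (y = -14 + 2*(-4 - 1*4) = -14 + 2*(-4 - 4) = -14 + 2*(-8) = -14 - 16 = -30)
S(Y, K) = -30
C(z) = 0 (C(z) = 0*(-2) = 0)
Q(r, q) = 3 (Q(r, q) = 3 + 0 = 3)
√(Q(-592, √(320 + 27)) + (177705 - 1*44332)) = √(3 + (177705 - 1*44332)) = √(3 + (177705 - 44332)) = √(3 + 133373) = √133376 = 16*√521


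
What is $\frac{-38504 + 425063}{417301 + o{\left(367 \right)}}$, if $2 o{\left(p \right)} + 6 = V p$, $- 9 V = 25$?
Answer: $\frac{6958062}{7502189} \approx 0.92747$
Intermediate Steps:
$V = - \frac{25}{9}$ ($V = \left(- \frac{1}{9}\right) 25 = - \frac{25}{9} \approx -2.7778$)
$o{\left(p \right)} = -3 - \frac{25 p}{18}$ ($o{\left(p \right)} = -3 + \frac{\left(- \frac{25}{9}\right) p}{2} = -3 - \frac{25 p}{18}$)
$\frac{-38504 + 425063}{417301 + o{\left(367 \right)}} = \frac{-38504 + 425063}{417301 - \frac{9229}{18}} = \frac{386559}{417301 - \frac{9229}{18}} = \frac{386559}{\frac{7502189}{18}} = 386559 \cdot \frac{18}{7502189} = \frac{6958062}{7502189}$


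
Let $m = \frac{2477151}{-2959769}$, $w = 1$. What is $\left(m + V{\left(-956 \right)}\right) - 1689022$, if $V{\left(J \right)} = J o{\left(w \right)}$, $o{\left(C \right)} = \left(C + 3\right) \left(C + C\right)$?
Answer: $- \frac{173163922289}{102061} \approx -1.6967 \cdot 10^{6}$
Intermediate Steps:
$o{\left(C \right)} = 2 C \left(3 + C\right)$ ($o{\left(C \right)} = \left(3 + C\right) 2 C = 2 C \left(3 + C\right)$)
$V{\left(J \right)} = 8 J$ ($V{\left(J \right)} = J 2 \cdot 1 \left(3 + 1\right) = J 2 \cdot 1 \cdot 4 = J 8 = 8 J$)
$m = - \frac{85419}{102061}$ ($m = 2477151 \left(- \frac{1}{2959769}\right) = - \frac{85419}{102061} \approx -0.83694$)
$\left(m + V{\left(-956 \right)}\right) - 1689022 = \left(- \frac{85419}{102061} + 8 \left(-956\right)\right) - 1689022 = \left(- \frac{85419}{102061} - 7648\right) - 1689022 = - \frac{780647947}{102061} - 1689022 = - \frac{173163922289}{102061}$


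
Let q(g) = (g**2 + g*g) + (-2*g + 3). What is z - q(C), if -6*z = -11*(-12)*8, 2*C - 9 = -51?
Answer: -1103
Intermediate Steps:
C = -21 (C = 9/2 + (1/2)*(-51) = 9/2 - 51/2 = -21)
q(g) = 3 - 2*g + 2*g**2 (q(g) = (g**2 + g**2) + (3 - 2*g) = 2*g**2 + (3 - 2*g) = 3 - 2*g + 2*g**2)
z = -176 (z = -(-11*(-12))*8/6 = -22*8 = -1/6*1056 = -176)
z - q(C) = -176 - (3 - 2*(-21) + 2*(-21)**2) = -176 - (3 + 42 + 2*441) = -176 - (3 + 42 + 882) = -176 - 1*927 = -176 - 927 = -1103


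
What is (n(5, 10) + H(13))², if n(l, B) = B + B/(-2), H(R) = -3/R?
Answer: 3844/169 ≈ 22.746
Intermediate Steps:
n(l, B) = B/2 (n(l, B) = B + B*(-½) = B - B/2 = B/2)
(n(5, 10) + H(13))² = ((½)*10 - 3/13)² = (5 - 3*1/13)² = (5 - 3/13)² = (62/13)² = 3844/169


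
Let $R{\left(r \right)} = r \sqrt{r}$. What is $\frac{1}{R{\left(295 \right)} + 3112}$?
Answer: $- \frac{3112}{15987831} + \frac{295 \sqrt{295}}{15987831} \approx 0.00012227$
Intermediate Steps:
$R{\left(r \right)} = r^{\frac{3}{2}}$
$\frac{1}{R{\left(295 \right)} + 3112} = \frac{1}{295^{\frac{3}{2}} + 3112} = \frac{1}{295 \sqrt{295} + 3112} = \frac{1}{3112 + 295 \sqrt{295}}$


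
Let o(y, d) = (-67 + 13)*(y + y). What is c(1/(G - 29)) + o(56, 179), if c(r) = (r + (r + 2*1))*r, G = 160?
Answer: -103789464/17161 ≈ -6048.0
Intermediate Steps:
c(r) = r*(2 + 2*r) (c(r) = (r + (r + 2))*r = (r + (2 + r))*r = (2 + 2*r)*r = r*(2 + 2*r))
o(y, d) = -108*y
c(1/(G - 29)) + o(56, 179) = 2*(1 + 1/(160 - 29))/(160 - 29) - 108*56 = 2*(1 + 1/131)/131 - 6048 = 2*(1/131)*(1 + 1/131) - 6048 = 2*(1/131)*(132/131) - 6048 = 264/17161 - 6048 = -103789464/17161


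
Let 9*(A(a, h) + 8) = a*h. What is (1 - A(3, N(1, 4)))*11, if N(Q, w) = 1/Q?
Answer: 286/3 ≈ 95.333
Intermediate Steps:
A(a, h) = -8 + a*h/9 (A(a, h) = -8 + (a*h)/9 = -8 + a*h/9)
(1 - A(3, N(1, 4)))*11 = (1 - (-8 + (⅑)*3/1))*11 = (1 - (-8 + (⅑)*3*1))*11 = (1 - (-8 + ⅓))*11 = (1 - 1*(-23/3))*11 = (1 + 23/3)*11 = (26/3)*11 = 286/3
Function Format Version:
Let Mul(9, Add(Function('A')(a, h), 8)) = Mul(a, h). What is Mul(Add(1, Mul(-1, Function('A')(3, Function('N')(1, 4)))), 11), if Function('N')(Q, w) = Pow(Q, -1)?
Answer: Rational(286, 3) ≈ 95.333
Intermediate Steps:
Function('A')(a, h) = Add(-8, Mul(Rational(1, 9), a, h)) (Function('A')(a, h) = Add(-8, Mul(Rational(1, 9), Mul(a, h))) = Add(-8, Mul(Rational(1, 9), a, h)))
Mul(Add(1, Mul(-1, Function('A')(3, Function('N')(1, 4)))), 11) = Mul(Add(1, Mul(-1, Add(-8, Mul(Rational(1, 9), 3, Pow(1, -1))))), 11) = Mul(Add(1, Mul(-1, Add(-8, Mul(Rational(1, 9), 3, 1)))), 11) = Mul(Add(1, Mul(-1, Add(-8, Rational(1, 3)))), 11) = Mul(Add(1, Mul(-1, Rational(-23, 3))), 11) = Mul(Add(1, Rational(23, 3)), 11) = Mul(Rational(26, 3), 11) = Rational(286, 3)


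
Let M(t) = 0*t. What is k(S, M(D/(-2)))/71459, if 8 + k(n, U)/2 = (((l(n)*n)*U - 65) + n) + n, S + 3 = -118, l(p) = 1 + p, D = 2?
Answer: -630/71459 ≈ -0.0088162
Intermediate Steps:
S = -121 (S = -3 - 118 = -121)
M(t) = 0
k(n, U) = -146 + 4*n + 2*U*n*(1 + n) (k(n, U) = -16 + 2*(((((1 + n)*n)*U - 65) + n) + n) = -16 + 2*((((n*(1 + n))*U - 65) + n) + n) = -16 + 2*(((U*n*(1 + n) - 65) + n) + n) = -16 + 2*(((-65 + U*n*(1 + n)) + n) + n) = -16 + 2*((-65 + n + U*n*(1 + n)) + n) = -16 + 2*(-65 + 2*n + U*n*(1 + n)) = -16 + (-130 + 4*n + 2*U*n*(1 + n)) = -146 + 4*n + 2*U*n*(1 + n))
k(S, M(D/(-2)))/71459 = (-146 + 4*(-121) + 2*0*(-121)*(1 - 121))/71459 = (-146 - 484 + 2*0*(-121)*(-120))*(1/71459) = (-146 - 484 + 0)*(1/71459) = -630*1/71459 = -630/71459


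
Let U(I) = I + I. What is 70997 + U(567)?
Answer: 72131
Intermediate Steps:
U(I) = 2*I
70997 + U(567) = 70997 + 2*567 = 70997 + 1134 = 72131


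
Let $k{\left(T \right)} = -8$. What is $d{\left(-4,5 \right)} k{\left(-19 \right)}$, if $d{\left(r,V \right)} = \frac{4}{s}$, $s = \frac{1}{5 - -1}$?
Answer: $-192$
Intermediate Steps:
$s = \frac{1}{6}$ ($s = \frac{1}{5 + 1} = \frac{1}{6} \approx 0.16667$)
$d{\left(r,V \right)} = 24$ ($d{\left(r,V \right)} = 4 \frac{1}{\frac{1}{6}} = 4 \cdot 6 = 24$)
$d{\left(-4,5 \right)} k{\left(-19 \right)} = 24 \left(-8\right) = -192$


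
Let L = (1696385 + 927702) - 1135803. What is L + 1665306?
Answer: 3153590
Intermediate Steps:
L = 1488284 (L = 2624087 - 1135803 = 1488284)
L + 1665306 = 1488284 + 1665306 = 3153590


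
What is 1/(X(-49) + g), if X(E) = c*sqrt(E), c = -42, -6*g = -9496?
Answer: 3561/5830357 + 1323*I/11660714 ≈ 0.00061077 + 0.00011346*I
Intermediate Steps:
g = 4748/3 (g = -1/6*(-9496) = 4748/3 ≈ 1582.7)
X(E) = -42*sqrt(E)
1/(X(-49) + g) = 1/(-294*I + 4748/3) = 1/(4748/3 - 294*I) = 9*(4748/3 + 294*I)/23321428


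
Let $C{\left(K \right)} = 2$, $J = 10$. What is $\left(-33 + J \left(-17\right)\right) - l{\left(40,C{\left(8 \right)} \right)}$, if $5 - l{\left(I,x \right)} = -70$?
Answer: $-278$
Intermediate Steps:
$l{\left(I,x \right)} = 75$ ($l{\left(I,x \right)} = 5 - -70 = 5 + 70 = 75$)
$\left(-33 + J \left(-17\right)\right) - l{\left(40,C{\left(8 \right)} \right)} = \left(-33 + 10 \left(-17\right)\right) - 75 = \left(-33 - 170\right) - 75 = -203 - 75 = -278$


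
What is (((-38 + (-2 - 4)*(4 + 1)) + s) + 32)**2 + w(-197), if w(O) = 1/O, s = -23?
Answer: 685756/197 ≈ 3481.0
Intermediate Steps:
(((-38 + (-2 - 4)*(4 + 1)) + s) + 32)**2 + w(-197) = (((-38 + (-2 - 4)*(4 + 1)) - 23) + 32)**2 + 1/(-197) = (((-38 - 6*5) - 23) + 32)**2 - 1/197 = (((-38 - 30) - 23) + 32)**2 - 1/197 = ((-68 - 23) + 32)**2 - 1/197 = (-91 + 32)**2 - 1/197 = (-59)**2 - 1/197 = 3481 - 1/197 = 685756/197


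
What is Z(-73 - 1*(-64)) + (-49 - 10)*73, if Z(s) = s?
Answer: -4316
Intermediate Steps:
Z(-73 - 1*(-64)) + (-49 - 10)*73 = (-73 - 1*(-64)) + (-49 - 10)*73 = (-73 + 64) - 59*73 = -9 - 4307 = -4316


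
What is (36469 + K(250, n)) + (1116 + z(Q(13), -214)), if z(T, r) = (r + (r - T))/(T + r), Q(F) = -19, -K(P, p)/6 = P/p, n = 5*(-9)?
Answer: 26296442/699 ≈ 37620.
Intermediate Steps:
n = -45
K(P, p) = -6*P/p
z(T, r) = (-T + 2*r)/(T + r)
(36469 + K(250, n)) + (1116 + z(Q(13), -214)) = (36469 - 6*250/(-45)) + (1116 + (-1*(-19) + 2*(-214))/(-19 - 214)) = (36469 - 6*250*(-1/45)) + (1116 + (19 - 428)/(-233)) = (36469 + 100/3) + (1116 - 1/233*(-409)) = 109507/3 + (1116 + 409/233) = 109507/3 + 260437/233 = 26296442/699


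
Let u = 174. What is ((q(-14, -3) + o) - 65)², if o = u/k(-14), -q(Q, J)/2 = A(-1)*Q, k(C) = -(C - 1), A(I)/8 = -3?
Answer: 13155129/25 ≈ 5.2621e+5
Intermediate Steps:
A(I) = -24 (A(I) = 8*(-3) = -24)
k(C) = 1 - C (k(C) = -(-1 + C) = 1 - C)
q(Q, J) = 48*Q (q(Q, J) = -(-48)*Q = 48*Q)
o = 58/5 (o = 174/(1 - 1*(-14)) = 174/(1 + 14) = 174/15 = 174*(1/15) = 58/5 ≈ 11.600)
((q(-14, -3) + o) - 65)² = ((48*(-14) + 58/5) - 65)² = ((-672 + 58/5) - 65)² = (-3302/5 - 65)² = (-3627/5)² = 13155129/25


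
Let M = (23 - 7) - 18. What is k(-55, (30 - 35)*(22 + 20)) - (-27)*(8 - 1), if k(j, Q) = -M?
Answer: 191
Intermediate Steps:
M = -2 (M = 16 - 18 = -2)
k(j, Q) = 2 (k(j, Q) = -1*(-2) = 2)
k(-55, (30 - 35)*(22 + 20)) - (-27)*(8 - 1) = 2 - (-27)*(8 - 1) = 2 - (-27)*7 = 2 - 1*(-189) = 2 + 189 = 191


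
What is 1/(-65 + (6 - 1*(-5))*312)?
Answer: 1/3367 ≈ 0.00029700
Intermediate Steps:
1/(-65 + (6 - 1*(-5))*312) = 1/(-65 + (6 + 5)*312) = 1/(-65 + 11*312) = 1/(-65 + 3432) = 1/3367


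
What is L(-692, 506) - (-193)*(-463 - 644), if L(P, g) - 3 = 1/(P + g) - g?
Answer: -39832645/186 ≈ -2.1415e+5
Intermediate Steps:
L(P, g) = 3 + 1/(P + g) - g (L(P, g) = 3 + (1/(P + g) - g) = 3 + 1/(P + g) - g)
L(-692, 506) - (-193)*(-463 - 644) = (1 - 1*506**2 + 3*(-692) + 3*506 - 1*(-692)*506)/(-692 + 506) - (-193)*(-463 - 644) = (1 - 1*256036 - 2076 + 1518 + 350152)/(-186) - (-193)*(-1107) = -(1 - 256036 - 2076 + 1518 + 350152)/186 - 1*213651 = -1/186*93559 - 213651 = -93559/186 - 213651 = -39832645/186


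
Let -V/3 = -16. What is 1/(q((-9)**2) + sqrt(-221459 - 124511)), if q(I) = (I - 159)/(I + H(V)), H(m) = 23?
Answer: -12/5535529 - 16*I*sqrt(345970)/5535529 ≈ -2.1678e-6 - 0.0017001*I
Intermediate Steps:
V = 48 (V = -3*(-16) = 48)
q(I) = (-159 + I)/(23 + I) (q(I) = (I - 159)/(I + 23) = (-159 + I)/(23 + I))
1/(q((-9)**2) + sqrt(-221459 - 124511)) = 1/((-159 + (-9)**2)/(23 + (-9)**2) + sqrt(-221459 - 124511)) = 1/((-159 + 81)/(23 + 81) + sqrt(-345970)) = 1/(-78/104 + I*sqrt(345970)) = 1/((1/104)*(-78) + I*sqrt(345970)) = 1/(-3/4 + I*sqrt(345970))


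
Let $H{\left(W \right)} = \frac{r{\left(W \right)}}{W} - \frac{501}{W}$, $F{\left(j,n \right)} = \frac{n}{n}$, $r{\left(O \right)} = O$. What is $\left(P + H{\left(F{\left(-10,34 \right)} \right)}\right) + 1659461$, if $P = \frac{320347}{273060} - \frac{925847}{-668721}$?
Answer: $\frac{100976110677531289}{60866985420} \approx 1.659 \cdot 10^{6}$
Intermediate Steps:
$F{\left(j,n \right)} = 1$
$P = \frac{155678182669}{60866985420}$ ($P = 320347 \cdot \frac{1}{273060} - - \frac{925847}{668721} = \frac{320347}{273060} + \frac{925847}{668721} = \frac{155678182669}{60866985420} \approx 2.5577$)
$H{\left(W \right)} = 1 - \frac{501}{W}$ ($H{\left(W \right)} = \frac{W}{W} - \frac{501}{W} = 1 - \frac{501}{W}$)
$\left(P + H{\left(F{\left(-10,34 \right)} \right)}\right) + 1659461 = \left(\frac{155678182669}{60866985420} + \frac{-501 + 1}{1}\right) + 1659461 = \left(\frac{155678182669}{60866985420} + 1 \left(-500\right)\right) + 1659461 = \left(\frac{155678182669}{60866985420} - 500\right) + 1659461 = - \frac{30277814527331}{60866985420} + 1659461 = \frac{100976110677531289}{60866985420}$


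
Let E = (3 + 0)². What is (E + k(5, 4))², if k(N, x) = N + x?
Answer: 324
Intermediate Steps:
E = 9 (E = 3² = 9)
(E + k(5, 4))² = (9 + (5 + 4))² = (9 + 9)² = 18² = 324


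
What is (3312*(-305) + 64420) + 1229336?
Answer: 283596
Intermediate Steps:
(3312*(-305) + 64420) + 1229336 = (-1010160 + 64420) + 1229336 = -945740 + 1229336 = 283596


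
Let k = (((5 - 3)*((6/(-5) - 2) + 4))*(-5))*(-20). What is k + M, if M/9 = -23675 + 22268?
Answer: -12503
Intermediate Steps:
M = -12663 (M = 9*(-23675 + 22268) = 9*(-1407) = -12663)
k = 160 (k = ((2*((6*(-1/5) - 2) + 4))*(-5))*(-20) = ((2*((-6/5 - 2) + 4))*(-5))*(-20) = ((2*(-16/5 + 4))*(-5))*(-20) = ((2*(4/5))*(-5))*(-20) = ((8/5)*(-5))*(-20) = -8*(-20) = 160)
k + M = 160 - 12663 = -12503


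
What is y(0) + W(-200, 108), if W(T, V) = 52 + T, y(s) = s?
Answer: -148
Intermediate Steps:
y(0) + W(-200, 108) = 0 + (52 - 200) = 0 - 148 = -148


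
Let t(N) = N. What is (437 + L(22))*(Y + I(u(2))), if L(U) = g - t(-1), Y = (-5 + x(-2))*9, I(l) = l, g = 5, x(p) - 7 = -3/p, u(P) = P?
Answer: 29681/2 ≈ 14841.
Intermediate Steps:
x(p) = 7 - 3/p
Y = 63/2 (Y = (-5 + (7 - 3/(-2)))*9 = (-5 + (7 - 3*(-½)))*9 = (-5 + (7 + 3/2))*9 = (-5 + 17/2)*9 = (7/2)*9 = 63/2 ≈ 31.500)
L(U) = 6 (L(U) = 5 - 1*(-1) = 5 + 1 = 6)
(437 + L(22))*(Y + I(u(2))) = (437 + 6)*(63/2 + 2) = 443*(67/2) = 29681/2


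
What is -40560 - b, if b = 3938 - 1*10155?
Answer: -34343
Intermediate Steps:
b = -6217 (b = 3938 - 10155 = -6217)
-40560 - b = -40560 - 1*(-6217) = -40560 + 6217 = -34343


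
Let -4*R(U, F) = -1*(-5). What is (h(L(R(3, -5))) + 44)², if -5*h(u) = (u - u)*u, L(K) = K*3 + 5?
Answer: 1936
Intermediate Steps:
R(U, F) = -5/4 (R(U, F) = -(-1)*(-5)/4 = -¼*5 = -5/4)
L(K) = 5 + 3*K (L(K) = 3*K + 5 = 5 + 3*K)
h(u) = 0 (h(u) = -(u - u)*u/5 = -0*u = -⅕*0 = 0)
(h(L(R(3, -5))) + 44)² = (0 + 44)² = 44² = 1936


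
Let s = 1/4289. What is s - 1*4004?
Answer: -17173155/4289 ≈ -4004.0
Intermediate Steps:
s = 1/4289 ≈ 0.00023315
s - 1*4004 = 1/4289 - 1*4004 = 1/4289 - 4004 = -17173155/4289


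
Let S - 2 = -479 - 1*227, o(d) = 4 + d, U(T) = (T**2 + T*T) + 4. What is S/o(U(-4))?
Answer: -88/5 ≈ -17.600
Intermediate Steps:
U(T) = 4 + 2*T**2 (U(T) = (T**2 + T**2) + 4 = 2*T**2 + 4 = 4 + 2*T**2)
S = -704 (S = 2 + (-479 - 1*227) = 2 + (-479 - 227) = 2 - 706 = -704)
S/o(U(-4)) = -704/(4 + (4 + 2*(-4)**2)) = -704/(4 + (4 + 2*16)) = -704/(4 + (4 + 32)) = -704/(4 + 36) = -704/40 = -704*1/40 = -88/5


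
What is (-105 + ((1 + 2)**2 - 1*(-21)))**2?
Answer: 5625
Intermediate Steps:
(-105 + ((1 + 2)**2 - 1*(-21)))**2 = (-105 + (3**2 + 21))**2 = (-105 + (9 + 21))**2 = (-105 + 30)**2 = (-75)**2 = 5625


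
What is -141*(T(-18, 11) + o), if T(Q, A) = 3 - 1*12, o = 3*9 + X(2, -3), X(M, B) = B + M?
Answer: -2397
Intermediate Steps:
o = 26 (o = 3*9 + (-3 + 2) = 27 - 1 = 26)
T(Q, A) = -9 (T(Q, A) = 3 - 12 = -9)
-141*(T(-18, 11) + o) = -141*(-9 + 26) = -141*17 = -2397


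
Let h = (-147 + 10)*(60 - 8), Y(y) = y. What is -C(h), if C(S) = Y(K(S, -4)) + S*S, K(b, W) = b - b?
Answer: -50751376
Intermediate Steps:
K(b, W) = 0
h = -7124 (h = -137*52 = -7124)
C(S) = S² (C(S) = 0 + S*S = 0 + S² = S²)
-C(h) = -1*(-7124)² = -1*50751376 = -50751376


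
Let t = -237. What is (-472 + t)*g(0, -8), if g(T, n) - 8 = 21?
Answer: -20561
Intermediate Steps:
g(T, n) = 29 (g(T, n) = 8 + 21 = 29)
(-472 + t)*g(0, -8) = (-472 - 237)*29 = -709*29 = -20561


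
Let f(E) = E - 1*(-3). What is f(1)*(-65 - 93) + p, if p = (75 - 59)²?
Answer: -376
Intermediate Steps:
f(E) = 3 + E (f(E) = E + 3 = 3 + E)
p = 256 (p = 16² = 256)
f(1)*(-65 - 93) + p = (3 + 1)*(-65 - 93) + 256 = 4*(-158) + 256 = -632 + 256 = -376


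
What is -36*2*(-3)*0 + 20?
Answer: 20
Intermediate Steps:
-36*2*(-3)*0 + 20 = -(-216)*0 + 20 = -36*0 + 20 = 0 + 20 = 20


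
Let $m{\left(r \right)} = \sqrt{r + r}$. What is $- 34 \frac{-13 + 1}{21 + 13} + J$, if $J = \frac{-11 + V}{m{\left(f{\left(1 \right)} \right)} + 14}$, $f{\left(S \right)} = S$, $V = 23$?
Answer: $\frac{1248}{97} - \frac{6 \sqrt{2}}{97} \approx 12.779$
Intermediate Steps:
$m{\left(r \right)} = \sqrt{2} \sqrt{r}$ ($m{\left(r \right)} = \sqrt{2 r} = \sqrt{2} \sqrt{r}$)
$J = \frac{12}{14 + \sqrt{2}}$ ($J = \frac{-11 + 23}{\sqrt{2} \sqrt{1} + 14} = \frac{12}{\sqrt{2} \cdot 1 + 14} = \frac{12}{\sqrt{2} + 14} = \frac{12}{14 + \sqrt{2}} \approx 0.7785$)
$- 34 \frac{-13 + 1}{21 + 13} + J = - 34 \frac{-13 + 1}{21 + 13} + \left(\frac{84}{97} - \frac{6 \sqrt{2}}{97}\right) = - 34 \left(- \frac{12}{34}\right) + \left(\frac{84}{97} - \frac{6 \sqrt{2}}{97}\right) = - 34 \left(\left(-12\right) \frac{1}{34}\right) + \left(\frac{84}{97} - \frac{6 \sqrt{2}}{97}\right) = \left(-34\right) \left(- \frac{6}{17}\right) + \left(\frac{84}{97} - \frac{6 \sqrt{2}}{97}\right) = 12 + \left(\frac{84}{97} - \frac{6 \sqrt{2}}{97}\right) = \frac{1248}{97} - \frac{6 \sqrt{2}}{97}$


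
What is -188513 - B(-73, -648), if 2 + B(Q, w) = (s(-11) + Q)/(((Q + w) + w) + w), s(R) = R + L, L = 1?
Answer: -380226770/2017 ≈ -1.8851e+5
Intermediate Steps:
s(R) = 1 + R (s(R) = R + 1 = 1 + R)
B(Q, w) = -2 + (-10 + Q)/(Q + 3*w) (B(Q, w) = -2 + ((1 - 11) + Q)/(((Q + w) + w) + w) = -2 + (-10 + Q)/((Q + 2*w) + w) = -2 + (-10 + Q)/(Q + 3*w))
-188513 - B(-73, -648) = -188513 - (-10 - 1*(-73) - 6*(-648))/(-73 + 3*(-648)) = -188513 - (-10 + 73 + 3888)/(-73 - 1944) = -188513 - 3951/(-2017) = -188513 - (-1)*3951/2017 = -188513 - 1*(-3951/2017) = -188513 + 3951/2017 = -380226770/2017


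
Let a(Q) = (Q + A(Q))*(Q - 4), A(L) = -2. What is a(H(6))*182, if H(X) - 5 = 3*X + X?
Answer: 122850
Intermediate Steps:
H(X) = 5 + 4*X (H(X) = 5 + (3*X + X) = 5 + 4*X)
a(Q) = (-4 + Q)*(-2 + Q) (a(Q) = (Q - 2)*(Q - 4) = (-2 + Q)*(-4 + Q) = (-4 + Q)*(-2 + Q))
a(H(6))*182 = (8 + (5 + 4*6)² - 6*(5 + 4*6))*182 = (8 + (5 + 24)² - 6*(5 + 24))*182 = (8 + 29² - 6*29)*182 = (8 + 841 - 174)*182 = 675*182 = 122850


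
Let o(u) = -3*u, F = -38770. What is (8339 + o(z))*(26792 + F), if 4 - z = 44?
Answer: -101321902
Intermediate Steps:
z = -40 (z = 4 - 1*44 = 4 - 44 = -40)
(8339 + o(z))*(26792 + F) = (8339 - 3*(-40))*(26792 - 38770) = (8339 + 120)*(-11978) = 8459*(-11978) = -101321902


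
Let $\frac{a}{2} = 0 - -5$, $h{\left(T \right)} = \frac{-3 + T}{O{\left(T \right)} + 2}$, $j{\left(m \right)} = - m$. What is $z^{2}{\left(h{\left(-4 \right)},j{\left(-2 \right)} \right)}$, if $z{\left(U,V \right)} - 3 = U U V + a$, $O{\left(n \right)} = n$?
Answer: $\frac{5625}{4} \approx 1406.3$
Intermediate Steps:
$h{\left(T \right)} = \frac{-3 + T}{2 + T}$ ($h{\left(T \right)} = \frac{-3 + T}{T + 2} = \frac{-3 + T}{2 + T}$)
$a = 10$ ($a = 2 \left(0 - -5\right) = 2 \left(0 + 5\right) = 2 \cdot 5 = 10$)
$z{\left(U,V \right)} = 13 + V U^{2}$ ($z{\left(U,V \right)} = 3 + \left(U U V + 10\right) = 3 + \left(U^{2} V + 10\right) = 3 + \left(V U^{2} + 10\right) = 3 + \left(10 + V U^{2}\right) = 13 + V U^{2}$)
$z^{2}{\left(h{\left(-4 \right)},j{\left(-2 \right)} \right)} = \left(13 + \left(-1\right) \left(-2\right) \left(\frac{-3 - 4}{2 - 4}\right)^{2}\right)^{2} = \left(13 + 2 \left(\frac{1}{-2} \left(-7\right)\right)^{2}\right)^{2} = \left(13 + 2 \left(\left(- \frac{1}{2}\right) \left(-7\right)\right)^{2}\right)^{2} = \left(13 + 2 \left(\frac{7}{2}\right)^{2}\right)^{2} = \left(13 + 2 \cdot \frac{49}{4}\right)^{2} = \left(13 + \frac{49}{2}\right)^{2} = \left(\frac{75}{2}\right)^{2} = \frac{5625}{4}$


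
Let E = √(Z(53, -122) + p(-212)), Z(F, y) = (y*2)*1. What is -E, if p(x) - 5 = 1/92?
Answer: -3*I*√56189/46 ≈ -15.459*I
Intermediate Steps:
Z(F, y) = 2*y (Z(F, y) = (2*y)*1 = 2*y)
p(x) = 461/92 (p(x) = 5 + 1/92 = 461/92)
E = 3*I*√56189/46 (E = √(2*(-122) + 461/92) = √(-244 + 461/92) = √(-21987/92) = 3*I*√56189/46 ≈ 15.459*I)
-E = -3*I*√56189/46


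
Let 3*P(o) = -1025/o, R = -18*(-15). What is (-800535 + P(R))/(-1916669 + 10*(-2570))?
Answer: 129686875/314663778 ≈ 0.41214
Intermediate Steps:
R = 270
P(o) = -1025/(3*o) (P(o) = (-1025/o)/3 = -1025/(3*o))
(-800535 + P(R))/(-1916669 + 10*(-2570)) = (-800535 - 1025/3/270)/(-1916669 + 10*(-2570)) = (-800535 - 1025/3*1/270)/(-1916669 - 25700) = (-800535 - 205/162)/(-1942369) = -129686875/162*(-1/1942369) = 129686875/314663778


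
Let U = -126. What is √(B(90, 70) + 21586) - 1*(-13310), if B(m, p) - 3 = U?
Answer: 13310 + 13*√127 ≈ 13457.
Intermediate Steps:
B(m, p) = -123 (B(m, p) = 3 - 126 = -123)
√(B(90, 70) + 21586) - 1*(-13310) = √(-123 + 21586) - 1*(-13310) = √21463 + 13310 = 13*√127 + 13310 = 13310 + 13*√127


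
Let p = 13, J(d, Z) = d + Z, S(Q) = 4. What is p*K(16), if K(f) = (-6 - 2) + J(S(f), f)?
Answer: 156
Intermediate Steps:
J(d, Z) = Z + d
K(f) = -4 + f (K(f) = (-6 - 2) + (f + 4) = -8 + (4 + f) = -4 + f)
p*K(16) = 13*(-4 + 16) = 13*12 = 156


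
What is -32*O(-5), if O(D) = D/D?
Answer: -32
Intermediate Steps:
O(D) = 1
-32*O(-5) = -32*1 = -32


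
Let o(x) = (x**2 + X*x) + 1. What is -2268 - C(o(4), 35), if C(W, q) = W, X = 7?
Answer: -2313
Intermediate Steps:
o(x) = 1 + x**2 + 7*x (o(x) = (x**2 + 7*x) + 1 = 1 + x**2 + 7*x)
-2268 - C(o(4), 35) = -2268 - (1 + 4**2 + 7*4) = -2268 - (1 + 16 + 28) = -2268 - 1*45 = -2268 - 45 = -2313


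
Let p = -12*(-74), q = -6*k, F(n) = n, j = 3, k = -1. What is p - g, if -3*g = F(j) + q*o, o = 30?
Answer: 949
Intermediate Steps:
q = 6 (q = -6*(-1) = 6)
p = 888
g = -61 (g = -(3 + 6*30)/3 = -(3 + 180)/3 = -⅓*183 = -61)
p - g = 888 - 1*(-61) = 888 + 61 = 949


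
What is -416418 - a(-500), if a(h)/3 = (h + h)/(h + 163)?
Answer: -140335866/337 ≈ -4.1643e+5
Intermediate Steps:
a(h) = 6*h/(163 + h) (a(h) = 3*((h + h)/(h + 163)) = 3*((2*h)/(163 + h)) = 3*(2*h/(163 + h)) = 6*h/(163 + h))
-416418 - a(-500) = -416418 - 6*(-500)/(163 - 500) = -416418 - 6*(-500)/(-337) = -416418 - 6*(-500)*(-1)/337 = -416418 - 1*3000/337 = -416418 - 3000/337 = -140335866/337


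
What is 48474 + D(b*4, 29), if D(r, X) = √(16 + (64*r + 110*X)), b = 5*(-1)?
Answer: 48474 + 3*√214 ≈ 48518.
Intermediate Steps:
b = -5
D(r, X) = √(16 + 64*r + 110*X)
48474 + D(b*4, 29) = 48474 + √(16 + 64*(-5*4) + 110*29) = 48474 + √(16 + 64*(-20) + 3190) = 48474 + √(16 - 1280 + 3190) = 48474 + √1926 = 48474 + 3*√214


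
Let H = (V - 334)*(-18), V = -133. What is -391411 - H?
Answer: -399817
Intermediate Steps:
H = 8406 (H = (-133 - 334)*(-18) = -467*(-18) = 8406)
-391411 - H = -391411 - 1*8406 = -391411 - 8406 = -399817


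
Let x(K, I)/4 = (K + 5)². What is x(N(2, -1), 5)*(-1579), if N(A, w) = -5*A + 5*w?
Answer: -631600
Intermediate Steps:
x(K, I) = 4*(5 + K)² (x(K, I) = 4*(K + 5)² = 4*(5 + K)²)
x(N(2, -1), 5)*(-1579) = (4*(5 + (-5*2 + 5*(-1)))²)*(-1579) = (4*(5 + (-10 - 5))²)*(-1579) = (4*(5 - 15)²)*(-1579) = (4*(-10)²)*(-1579) = (4*100)*(-1579) = 400*(-1579) = -631600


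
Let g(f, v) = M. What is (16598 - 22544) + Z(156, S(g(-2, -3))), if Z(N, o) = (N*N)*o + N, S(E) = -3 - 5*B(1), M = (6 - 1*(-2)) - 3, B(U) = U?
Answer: -200478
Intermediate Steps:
M = 5 (M = (6 + 2) - 3 = 8 - 3 = 5)
g(f, v) = 5
S(E) = -8 (S(E) = -3 - 5*1 = -3 - 5 = -8)
Z(N, o) = N + o*N² (Z(N, o) = N²*o + N = o*N² + N = N + o*N²)
(16598 - 22544) + Z(156, S(g(-2, -3))) = (16598 - 22544) + 156*(1 + 156*(-8)) = -5946 + 156*(1 - 1248) = -5946 + 156*(-1247) = -5946 - 194532 = -200478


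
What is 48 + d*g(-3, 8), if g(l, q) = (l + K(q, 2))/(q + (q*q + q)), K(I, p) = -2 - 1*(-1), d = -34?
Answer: 497/10 ≈ 49.700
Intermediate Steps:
K(I, p) = -1 (K(I, p) = -2 + 1 = -1)
g(l, q) = (-1 + l)/(q² + 2*q) (g(l, q) = (l - 1)/(q + (q*q + q)) = (-1 + l)/(q + (q² + q)) = (-1 + l)/(q + (q + q²)) = (-1 + l)/(q² + 2*q))
48 + d*g(-3, 8) = 48 - 34*(-1 - 3)/(8*(2 + 8)) = 48 - 17*(-4)/(4*10) = 48 - 34*(-1/20) = 48 + 17/10 = 497/10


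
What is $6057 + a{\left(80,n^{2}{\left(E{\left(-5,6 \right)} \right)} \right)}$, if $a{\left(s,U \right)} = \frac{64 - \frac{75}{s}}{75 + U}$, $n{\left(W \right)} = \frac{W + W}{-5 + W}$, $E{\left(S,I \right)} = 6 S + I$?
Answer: $\frac{6336858217}{1046064} \approx 6057.8$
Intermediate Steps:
$E{\left(S,I \right)} = I + 6 S$
$n{\left(W \right)} = \frac{2 W}{-5 + W}$
$a{\left(s,U \right)} = \frac{64 - \frac{75}{s}}{75 + U}$
$6057 + a{\left(80,n^{2}{\left(E{\left(-5,6 \right)} \right)} \right)} = 6057 + \frac{-75 + 64 \cdot 80}{80 \left(75 + \left(\frac{2 \left(6 + 6 \left(-5\right)\right)}{-5 + \left(6 + 6 \left(-5\right)\right)}\right)^{2}\right)} = 6057 + \frac{-75 + 5120}{80 \left(75 + \left(\frac{2 \left(6 - 30\right)}{-5 + \left(6 - 30\right)}\right)^{2}\right)} = 6057 + \frac{1}{80} \frac{1}{75 + \left(2 \left(-24\right) \frac{1}{-5 - 24}\right)^{2}} \cdot 5045 = 6057 + \frac{1}{80} \frac{1}{75 + \left(2 \left(-24\right) \frac{1}{-29}\right)^{2}} \cdot 5045 = 6057 + \frac{1}{80} \frac{1}{75 + \left(2 \left(-24\right) \left(- \frac{1}{29}\right)\right)^{2}} \cdot 5045 = 6057 + \frac{1}{80} \frac{1}{75 + \left(\frac{48}{29}\right)^{2}} \cdot 5045 = 6057 + \frac{1}{80} \frac{1}{75 + \frac{2304}{841}} \cdot 5045 = 6057 + \frac{1}{80} \frac{1}{\frac{65379}{841}} \cdot 5045 = 6057 + \frac{1}{80} \cdot \frac{841}{65379} \cdot 5045 = 6057 + \frac{848569}{1046064} = \frac{6336858217}{1046064}$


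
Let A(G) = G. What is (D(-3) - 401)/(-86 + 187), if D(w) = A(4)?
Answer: -397/101 ≈ -3.9307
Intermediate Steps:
D(w) = 4
(D(-3) - 401)/(-86 + 187) = (4 - 401)/(-86 + 187) = -397/101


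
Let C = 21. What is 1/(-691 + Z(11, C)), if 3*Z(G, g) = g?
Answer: -1/684 ≈ -0.0014620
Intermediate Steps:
Z(G, g) = g/3
1/(-691 + Z(11, C)) = 1/(-691 + (⅓)*21) = 1/(-691 + 7) = 1/(-684) = -1/684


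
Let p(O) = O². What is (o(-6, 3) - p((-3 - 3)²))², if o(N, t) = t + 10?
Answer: 1646089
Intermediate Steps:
o(N, t) = 10 + t
(o(-6, 3) - p((-3 - 3)²))² = ((10 + 3) - ((-3 - 3)²)²)² = (13 - ((-6)²)²)² = (13 - 1*36²)² = (13 - 1*1296)² = (13 - 1296)² = (-1283)² = 1646089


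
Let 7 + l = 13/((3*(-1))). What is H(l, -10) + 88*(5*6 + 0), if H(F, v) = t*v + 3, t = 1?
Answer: 2633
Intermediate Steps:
l = -34/3 (l = -7 + 13/((3*(-1))) = -7 + 13/(-3) = -7 + 13*(-⅓) = -7 - 13/3 = -34/3 ≈ -11.333)
H(F, v) = 3 + v (H(F, v) = 1*v + 3 = v + 3 = 3 + v)
H(l, -10) + 88*(5*6 + 0) = (3 - 10) + 88*(5*6 + 0) = -7 + 88*(30 + 0) = -7 + 88*30 = -7 + 2640 = 2633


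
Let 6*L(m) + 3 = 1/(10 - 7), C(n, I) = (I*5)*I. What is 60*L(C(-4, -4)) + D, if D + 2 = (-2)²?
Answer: -74/3 ≈ -24.667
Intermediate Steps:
C(n, I) = 5*I² (C(n, I) = (5*I)*I = 5*I²)
D = 2 (D = -2 + (-2)² = -2 + 4 = 2)
L(m) = -4/9 (L(m) = -½ + 1/(6*(10 - 7)) = -½ + (⅙)/3 = -½ + (⅙)*(⅓) = -½ + 1/18 = -4/9)
60*L(C(-4, -4)) + D = 60*(-4/9) + 2 = -80/3 + 2 = -74/3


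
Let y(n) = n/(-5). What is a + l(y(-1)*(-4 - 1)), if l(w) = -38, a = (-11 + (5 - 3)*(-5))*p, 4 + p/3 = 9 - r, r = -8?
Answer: -857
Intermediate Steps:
y(n) = -n/5 (y(n) = n*(-⅕) = -n/5)
p = 39 (p = -12 + 3*(9 - 1*(-8)) = -12 + 3*(9 + 8) = -12 + 3*17 = -12 + 51 = 39)
a = -819 (a = (-11 + (5 - 3)*(-5))*39 = (-11 + 2*(-5))*39 = (-11 - 10)*39 = -21*39 = -819)
a + l(y(-1)*(-4 - 1)) = -819 - 38 = -857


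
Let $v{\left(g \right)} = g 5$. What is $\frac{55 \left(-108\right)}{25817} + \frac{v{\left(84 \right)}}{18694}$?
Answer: $- \frac{4554510}{21937409} \approx -0.20761$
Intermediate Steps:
$v{\left(g \right)} = 5 g$
$\frac{55 \left(-108\right)}{25817} + \frac{v{\left(84 \right)}}{18694} = \frac{55 \left(-108\right)}{25817} + \frac{5 \cdot 84}{18694} = \left(-5940\right) \frac{1}{25817} + 420 \cdot \frac{1}{18694} = - \frac{540}{2347} + \frac{210}{9347} = - \frac{4554510}{21937409}$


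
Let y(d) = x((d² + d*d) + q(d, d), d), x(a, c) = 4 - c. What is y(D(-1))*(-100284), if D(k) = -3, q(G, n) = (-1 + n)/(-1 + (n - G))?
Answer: -701988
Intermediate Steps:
q(G, n) = (-1 + n)/(-1 + n - G)
y(d) = 4 - d
y(D(-1))*(-100284) = (4 - 1*(-3))*(-100284) = (4 + 3)*(-100284) = 7*(-100284) = -701988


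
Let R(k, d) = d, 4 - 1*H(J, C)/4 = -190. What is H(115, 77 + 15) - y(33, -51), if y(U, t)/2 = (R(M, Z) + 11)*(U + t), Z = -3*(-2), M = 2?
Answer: 1388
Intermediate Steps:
H(J, C) = 776 (H(J, C) = 16 - 4*(-190) = 16 + 760 = 776)
Z = 6
y(U, t) = 34*U + 34*t (y(U, t) = 2*((6 + 11)*(U + t)) = 2*(17*(U + t)) = 2*(17*U + 17*t) = 34*U + 34*t)
H(115, 77 + 15) - y(33, -51) = 776 - (34*33 + 34*(-51)) = 776 - (1122 - 1734) = 776 - 1*(-612) = 776 + 612 = 1388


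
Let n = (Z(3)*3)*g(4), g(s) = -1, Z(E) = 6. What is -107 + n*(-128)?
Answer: 2197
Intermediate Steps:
n = -18 (n = (6*3)*(-1) = 18*(-1) = -18)
-107 + n*(-128) = -107 - 18*(-128) = -107 + 2304 = 2197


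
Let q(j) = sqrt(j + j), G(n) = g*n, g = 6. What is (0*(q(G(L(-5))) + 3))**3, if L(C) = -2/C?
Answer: 0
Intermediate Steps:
G(n) = 6*n
q(j) = sqrt(2)*sqrt(j) (q(j) = sqrt(2*j) = sqrt(2)*sqrt(j))
(0*(q(G(L(-5))) + 3))**3 = (0*(sqrt(2)*sqrt(6*(-2/(-5))) + 3))**3 = (0*(sqrt(2)*sqrt(6*(-2*(-1/5))) + 3))**3 = (0*(sqrt(2)*sqrt(6*(2/5)) + 3))**3 = (0*(sqrt(2)*sqrt(12/5) + 3))**3 = (0*(sqrt(2)*(2*sqrt(15)/5) + 3))**3 = (0*(2*sqrt(30)/5 + 3))**3 = (0*(3 + 2*sqrt(30)/5))**3 = 0**3 = 0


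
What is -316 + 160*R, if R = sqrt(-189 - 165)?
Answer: -316 + 160*I*sqrt(354) ≈ -316.0 + 3010.4*I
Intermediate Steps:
R = I*sqrt(354) (R = sqrt(-354) = I*sqrt(354) ≈ 18.815*I)
-316 + 160*R = -316 + 160*(I*sqrt(354)) = -316 + 160*I*sqrt(354)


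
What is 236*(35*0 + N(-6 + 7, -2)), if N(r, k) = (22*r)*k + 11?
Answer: -7788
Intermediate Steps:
N(r, k) = 11 + 22*k*r (N(r, k) = 22*k*r + 11 = 11 + 22*k*r)
236*(35*0 + N(-6 + 7, -2)) = 236*(35*0 + (11 + 22*(-2)*(-6 + 7))) = 236*(0 + (11 + 22*(-2)*1)) = 236*(0 + (11 - 44)) = 236*(0 - 33) = 236*(-33) = -7788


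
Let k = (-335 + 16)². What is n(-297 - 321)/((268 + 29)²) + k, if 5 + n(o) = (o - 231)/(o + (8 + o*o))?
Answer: 3422764470880967/33635326626 ≈ 1.0176e+5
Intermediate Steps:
k = 101761 (k = (-319)² = 101761)
n(o) = -5 + (-231 + o)/(8 + o + o²) (n(o) = -5 + (o - 231)/(o + (8 + o*o)) = -5 + (-231 + o)/(o + (8 + o²)) = -5 + (-231 + o)/(8 + o + o²))
n(-297 - 321)/((268 + 29)²) + k = ((-271 - 5*(-297 - 321)² - 4*(-297 - 321))/(8 + (-297 - 321) + (-297 - 321)²))/((268 + 29)²) + 101761 = ((-271 - 5*(-618)² - 4*(-618))/(8 - 618 + (-618)²))/(297²) + 101761 = ((-271 - 5*381924 + 2472)/(8 - 618 + 381924))/88209 + 101761 = ((-271 - 1909620 + 2472)/381314)*(1/88209) + 101761 = ((1/381314)*(-1907419))*(1/88209) + 101761 = -1907419/381314*1/88209 + 101761 = -1907419/33635326626 + 101761 = 3422764470880967/33635326626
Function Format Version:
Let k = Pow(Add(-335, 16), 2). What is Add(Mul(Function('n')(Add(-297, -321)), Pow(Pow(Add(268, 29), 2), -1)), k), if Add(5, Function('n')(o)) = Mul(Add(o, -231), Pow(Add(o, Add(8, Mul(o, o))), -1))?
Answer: Rational(3422764470880967, 33635326626) ≈ 1.0176e+5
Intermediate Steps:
k = 101761 (k = Pow(-319, 2) = 101761)
Function('n')(o) = Add(-5, Mul(Pow(Add(8, o, Pow(o, 2)), -1), Add(-231, o))) (Function('n')(o) = Add(-5, Mul(Add(o, -231), Pow(Add(o, Add(8, Mul(o, o))), -1))) = Add(-5, Mul(Add(-231, o), Pow(Add(o, Add(8, Pow(o, 2))), -1))) = Add(-5, Mul(Add(-231, o), Pow(Add(8, o, Pow(o, 2)), -1))) = Add(-5, Mul(Pow(Add(8, o, Pow(o, 2)), -1), Add(-231, o))))
Add(Mul(Function('n')(Add(-297, -321)), Pow(Pow(Add(268, 29), 2), -1)), k) = Add(Mul(Mul(Pow(Add(8, Add(-297, -321), Pow(Add(-297, -321), 2)), -1), Add(-271, Mul(-5, Pow(Add(-297, -321), 2)), Mul(-4, Add(-297, -321)))), Pow(Pow(Add(268, 29), 2), -1)), 101761) = Add(Mul(Mul(Pow(Add(8, -618, Pow(-618, 2)), -1), Add(-271, Mul(-5, Pow(-618, 2)), Mul(-4, -618))), Pow(Pow(297, 2), -1)), 101761) = Add(Mul(Mul(Pow(Add(8, -618, 381924), -1), Add(-271, Mul(-5, 381924), 2472)), Pow(88209, -1)), 101761) = Add(Mul(Mul(Pow(381314, -1), Add(-271, -1909620, 2472)), Rational(1, 88209)), 101761) = Add(Mul(Mul(Rational(1, 381314), -1907419), Rational(1, 88209)), 101761) = Add(Mul(Rational(-1907419, 381314), Rational(1, 88209)), 101761) = Add(Rational(-1907419, 33635326626), 101761) = Rational(3422764470880967, 33635326626)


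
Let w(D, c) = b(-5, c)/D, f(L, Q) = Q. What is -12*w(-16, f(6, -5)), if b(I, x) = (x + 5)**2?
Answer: 0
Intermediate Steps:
b(I, x) = (5 + x)**2
w(D, c) = (5 + c)**2/D
-12*w(-16, f(6, -5)) = -12*(5 - 5)**2/(-16) = -(-3)*0**2/4 = -(-3)*0/4 = -12*0 = 0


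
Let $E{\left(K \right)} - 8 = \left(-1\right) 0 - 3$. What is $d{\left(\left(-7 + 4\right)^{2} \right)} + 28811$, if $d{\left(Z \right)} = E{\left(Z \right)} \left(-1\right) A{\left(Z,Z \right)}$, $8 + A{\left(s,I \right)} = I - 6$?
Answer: $28836$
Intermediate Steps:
$A{\left(s,I \right)} = -14 + I$ ($A{\left(s,I \right)} = -8 + \left(I - 6\right) = -8 + \left(-6 + I\right) = -14 + I$)
$E{\left(K \right)} = 5$ ($E{\left(K \right)} = 8 - 3 = 5$)
$d{\left(Z \right)} = 70 - 5 Z$ ($d{\left(Z \right)} = 5 \left(-1\right) \left(-14 + Z\right) = - 5 \left(-14 + Z\right) = 70 - 5 Z$)
$d{\left(\left(-7 + 4\right)^{2} \right)} + 28811 = \left(70 - 5 \left(-7 + 4\right)^{2}\right) + 28811 = \left(70 - 5 \left(-3\right)^{2}\right) + 28811 = \left(70 - 45\right) + 28811 = 25 + 28811 = 28836$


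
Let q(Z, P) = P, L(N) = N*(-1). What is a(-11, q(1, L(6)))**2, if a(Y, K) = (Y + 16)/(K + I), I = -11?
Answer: 25/289 ≈ 0.086505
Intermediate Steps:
L(N) = -N
a(Y, K) = (16 + Y)/(-11 + K) (a(Y, K) = (Y + 16)/(K - 11) = (16 + Y)/(-11 + K))
a(-11, q(1, L(6)))**2 = ((16 - 11)/(-11 - 1*6))**2 = (5/(-11 - 6))**2 = (5/(-17))**2 = (-1/17*5)**2 = (-5/17)**2 = 25/289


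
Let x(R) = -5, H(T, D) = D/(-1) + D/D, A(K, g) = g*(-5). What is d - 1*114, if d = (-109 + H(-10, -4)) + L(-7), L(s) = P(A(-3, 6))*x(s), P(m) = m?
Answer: -68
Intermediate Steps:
A(K, g) = -5*g
H(T, D) = 1 - D (H(T, D) = D*(-1) + 1 = -D + 1 = 1 - D)
L(s) = 150 (L(s) = -5*6*(-5) = -30*(-5) = 150)
d = 46 (d = (-109 + (1 - 1*(-4))) + 150 = (-109 + (1 + 4)) + 150 = (-109 + 5) + 150 = -104 + 150 = 46)
d - 1*114 = 46 - 1*114 = 46 - 114 = -68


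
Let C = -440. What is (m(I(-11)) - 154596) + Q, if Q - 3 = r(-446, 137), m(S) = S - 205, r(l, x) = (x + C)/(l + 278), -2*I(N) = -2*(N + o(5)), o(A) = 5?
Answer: -8668923/56 ≈ -1.5480e+5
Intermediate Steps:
I(N) = 5 + N (I(N) = -(-1)*(N + 5) = -(-1)*(5 + N) = -(-10 - 2*N)/2 = 5 + N)
r(l, x) = (-440 + x)/(278 + l) (r(l, x) = (x - 440)/(l + 278) = (-440 + x)/(278 + l))
m(S) = -205 + S
Q = 269/56 (Q = 3 + (-440 + 137)/(278 - 446) = 3 - 303/(-168) = 3 - 1/168*(-303) = 3 + 101/56 = 269/56 ≈ 4.8036)
(m(I(-11)) - 154596) + Q = ((-205 + (5 - 11)) - 154596) + 269/56 = ((-205 - 6) - 154596) + 269/56 = (-211 - 154596) + 269/56 = -154807 + 269/56 = -8668923/56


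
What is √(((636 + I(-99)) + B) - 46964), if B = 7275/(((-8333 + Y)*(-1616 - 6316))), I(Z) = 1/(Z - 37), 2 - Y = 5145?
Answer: I*√1062346977369530482461/151429812 ≈ 215.24*I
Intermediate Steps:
Y = -5143 (Y = 2 - 1*5145 = 2 - 5145 = -5143)
I(Z) = 1/(-37 + Z)
B = 2425/35630544 (B = 7275/(((-8333 - 5143)*(-1616 - 6316))) = 7275/((-13476*(-7932))) = 7275/106891632 = 7275*(1/106891632) = 2425/35630544 ≈ 6.8060e-5)
√(((636 + I(-99)) + B) - 46964) = √(((636 + 1/(-37 - 99)) + 2425/35630544) - 46964) = √(((636 + 1/(-136)) + 2425/35630544) - 46964) = √(((636 - 1/136) + 2425/35630544) - 46964) = √((86495/136 + 2425/35630544) - 46964) = √(385233029135/605719248 - 46964) = √(-28061765733937/605719248) = I*√1062346977369530482461/151429812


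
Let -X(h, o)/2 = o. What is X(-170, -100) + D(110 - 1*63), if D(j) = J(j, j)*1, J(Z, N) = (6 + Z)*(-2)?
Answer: 94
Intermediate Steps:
X(h, o) = -2*o
J(Z, N) = -12 - 2*Z
D(j) = -12 - 2*j (D(j) = (-12 - 2*j)*1 = -12 - 2*j)
X(-170, -100) + D(110 - 1*63) = -2*(-100) + (-12 - 2*(110 - 1*63)) = 200 + (-12 - 2*(110 - 63)) = 200 + (-12 - 2*47) = 200 + (-12 - 94) = 200 - 106 = 94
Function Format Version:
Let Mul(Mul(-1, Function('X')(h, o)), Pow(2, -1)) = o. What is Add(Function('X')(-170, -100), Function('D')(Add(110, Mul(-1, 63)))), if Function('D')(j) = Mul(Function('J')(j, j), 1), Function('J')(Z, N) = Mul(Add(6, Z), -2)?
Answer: 94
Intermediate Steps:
Function('X')(h, o) = Mul(-2, o)
Function('J')(Z, N) = Add(-12, Mul(-2, Z))
Function('D')(j) = Add(-12, Mul(-2, j)) (Function('D')(j) = Mul(Add(-12, Mul(-2, j)), 1) = Add(-12, Mul(-2, j)))
Add(Function('X')(-170, -100), Function('D')(Add(110, Mul(-1, 63)))) = Add(Mul(-2, -100), Add(-12, Mul(-2, Add(110, Mul(-1, 63))))) = Add(200, Add(-12, Mul(-2, Add(110, -63)))) = Add(200, Add(-12, Mul(-2, 47))) = Add(200, Add(-12, -94)) = Add(200, -106) = 94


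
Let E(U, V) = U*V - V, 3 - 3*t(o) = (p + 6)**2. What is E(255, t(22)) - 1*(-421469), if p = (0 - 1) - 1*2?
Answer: 420961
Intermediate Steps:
p = -3 (p = -1 - 2 = -3)
t(o) = -2 (t(o) = 1 - (-3 + 6)**2/3 = 1 - 1/3*3**2 = 1 - 1/3*9 = 1 - 3 = -2)
E(U, V) = -V + U*V
E(255, t(22)) - 1*(-421469) = -2*(-1 + 255) - 1*(-421469) = -2*254 + 421469 = -508 + 421469 = 420961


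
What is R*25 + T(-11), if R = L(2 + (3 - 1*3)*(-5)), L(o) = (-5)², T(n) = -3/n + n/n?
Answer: 6889/11 ≈ 626.27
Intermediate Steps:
T(n) = 1 - 3/n (T(n) = -3/n + 1 = 1 - 3/n)
L(o) = 25
R = 25
R*25 + T(-11) = 25*25 + (-3 - 11)/(-11) = 625 - 1/11*(-14) = 625 + 14/11 = 6889/11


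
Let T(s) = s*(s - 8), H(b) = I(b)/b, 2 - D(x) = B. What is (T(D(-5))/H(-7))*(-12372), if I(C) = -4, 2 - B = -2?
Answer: -433020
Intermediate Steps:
B = 4 (B = 2 - 1*(-2) = 2 + 2 = 4)
D(x) = -2 (D(x) = 2 - 1*4 = 2 - 4 = -2)
H(b) = -4/b
T(s) = s*(-8 + s)
(T(D(-5))/H(-7))*(-12372) = ((-2*(-8 - 2))/((-4/(-7))))*(-12372) = ((-2*(-10))/((-4*(-1/7))))*(-12372) = (20/(4/7))*(-12372) = (20*(7/4))*(-12372) = 35*(-12372) = -433020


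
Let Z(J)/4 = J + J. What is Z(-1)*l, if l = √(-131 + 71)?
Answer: -16*I*√15 ≈ -61.968*I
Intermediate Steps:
Z(J) = 8*J (Z(J) = 4*(J + J) = 4*(2*J) = 8*J)
l = 2*I*√15 (l = √(-60) = 2*I*√15 ≈ 7.746*I)
Z(-1)*l = (8*(-1))*(2*I*√15) = -16*I*√15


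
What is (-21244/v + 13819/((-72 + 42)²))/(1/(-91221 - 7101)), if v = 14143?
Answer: -2889397086079/2121450 ≈ -1.3620e+6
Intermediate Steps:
(-21244/v + 13819/((-72 + 42)²))/(1/(-91221 - 7101)) = (-21244/14143 + 13819/((-72 + 42)²))/(1/(-91221 - 7101)) = (-21244*1/14143 + 13819/((-30)²))/(1/(-98322)) = (-21244/14143 + 13819/900)/(-1/98322) = (-21244/14143 + 13819*(1/900))*(-98322) = (-21244/14143 + 13819/900)*(-98322) = (176322517/12728700)*(-98322) = -2889397086079/2121450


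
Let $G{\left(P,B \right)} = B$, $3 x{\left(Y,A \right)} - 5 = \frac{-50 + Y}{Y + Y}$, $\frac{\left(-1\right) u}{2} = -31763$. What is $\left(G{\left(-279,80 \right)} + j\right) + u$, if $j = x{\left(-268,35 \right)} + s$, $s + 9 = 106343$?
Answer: $\frac{136633259}{804} \approx 1.6994 \cdot 10^{5}$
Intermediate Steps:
$u = 63526$ ($u = \left(-2\right) \left(-31763\right) = 63526$)
$x{\left(Y,A \right)} = \frac{5}{3} + \frac{-50 + Y}{6 Y}$ ($x{\left(Y,A \right)} = \frac{5}{3} + \frac{\left(-50 + Y\right) \frac{1}{Y + Y}}{3} = \frac{5}{3} + \frac{\left(-50 + Y\right) \frac{1}{2 Y}}{3} = \frac{5}{3} + \frac{\frac{1}{2} \frac{1}{Y} \left(-50 + Y\right)}{3} = \frac{5}{3} + \frac{-50 + Y}{6 Y}$)
$s = 106334$ ($s = -9 + 106343 = 106334$)
$j = \frac{85494035}{804}$ ($j = \frac{-50 + 11 \left(-268\right)}{6 \left(-268\right)} + 106334 = \frac{1}{6} \left(- \frac{1}{268}\right) \left(-50 - 2948\right) + 106334 = \frac{1}{6} \left(- \frac{1}{268}\right) \left(-2998\right) + 106334 = \frac{1499}{804} + 106334 = \frac{85494035}{804} \approx 1.0634 \cdot 10^{5}$)
$\left(G{\left(-279,80 \right)} + j\right) + u = \left(80 + \frac{85494035}{804}\right) + 63526 = \frac{85558355}{804} + 63526 = \frac{136633259}{804}$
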